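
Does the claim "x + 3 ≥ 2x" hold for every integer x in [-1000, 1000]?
The claim fails at x = 4:
x = 4: LHS = 4 + 3 = 7, RHS = 2·4 = 8; 7 ≥ 8 — FAILS

Because a single integer refutes it, the statement is false.

Answer: False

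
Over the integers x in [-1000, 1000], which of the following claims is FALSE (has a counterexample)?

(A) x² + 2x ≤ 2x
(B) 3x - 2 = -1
(A) x = 1: LHS = 1² + 2·1 = 3, RHS = 2·1 = 2; 3 ≤ 2 — FAILS
(B) x = 0: LHS = 3·0 - 2 = -2; -2 = -1 — FAILS

Answer: Both A and B are false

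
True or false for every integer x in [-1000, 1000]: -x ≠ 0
The claim fails at x = 0:
x = 0: LHS = -0 = 0; 0 ≠ 0 — FAILS

Because a single integer refutes it, the statement is false.

Answer: False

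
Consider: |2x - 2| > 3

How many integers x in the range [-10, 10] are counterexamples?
Counterexamples in [-10, 10]: {0, 1, 2}.

Counting them gives 3 values.

Answer: 3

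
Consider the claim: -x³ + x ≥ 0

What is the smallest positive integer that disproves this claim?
Testing positive integers:
x = 1: LHS = -1³ + 1 = 0; 0 ≥ 0 — holds
x = 2: LHS = -2³ + 2 = -6; -6 ≥ 0 — FAILS  ← smallest positive counterexample

Answer: x = 2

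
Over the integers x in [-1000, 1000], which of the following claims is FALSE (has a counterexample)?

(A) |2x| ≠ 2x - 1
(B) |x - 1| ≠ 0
(A) Over all integers in [-1000, 1000], LHS − RHS is always positive; it is smallest at x = 0, where it equals 1:
x = 0: LHS = |2·0| = |0| = 0, RHS = 2·0 - 1 = -1; 0 ≠ -1 — holds
At the ends of the range:
x = -1000: LHS = |2·(-1000)| = |-2000| = 2000, RHS = 2·(-1000) - 1 = -2001; 2000 ≠ -2001 — holds
x = 1000: LHS = |2·1000| = |2000| = 2000, RHS = 2·1000 - 1 = 1999; 2000 ≠ 1999 — holds
Hence LHS − RHS is never 0, i.e. the two sides are never equal, so the relation holds for every integer in [-1000, 1000].

(B) x = 1: LHS = |1 - 1| = |0| = 0; 0 ≠ 0 — FAILS

Only (B) has a counterexample.

Answer: B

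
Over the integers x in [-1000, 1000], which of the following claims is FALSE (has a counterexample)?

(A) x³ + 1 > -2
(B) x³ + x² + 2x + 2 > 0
(A) x = -2: LHS = (-2)³ + 1 = -7; -7 > -2 — FAILS
(B) x = -1: LHS = (-1)³ + (-1)² + 2·(-1) + 2 = 0; 0 > 0 — FAILS

Answer: Both A and B are false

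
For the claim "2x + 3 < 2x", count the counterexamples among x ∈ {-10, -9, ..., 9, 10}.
Counterexamples in [-10, 10]: {-10, -9, -8, -7, -6, -5, -4, -3, -2, -1, 0, 1, 2, 3, 4, 5, 6, 7, 8, 9, 10}.

Counting them gives 21 values.

Answer: 21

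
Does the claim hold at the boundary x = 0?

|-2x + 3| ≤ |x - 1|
x = 0: LHS = |-2·0 + 3| = |3| = 3, RHS = |0 - 1| = |-1| = 1; 3 ≤ 1 — FAILS

The relation fails at x = 0, so x = 0 is a counterexample.

Answer: No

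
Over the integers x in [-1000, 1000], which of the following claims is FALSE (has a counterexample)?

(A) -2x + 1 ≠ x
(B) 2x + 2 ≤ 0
(A) Track d = LHS − RHS over the integers in [-1000, 1000]. Equality would need d = 0, but d changes sign only between consecutive integers, jumping over 0:
x = 0: LHS = -2·0 + 1 = 1; 1 ≠ 0 — holds  (d = 1)
x = 1: LHS = -2·1 + 1 = -1; -1 ≠ 1 — holds  (d = -2)
Away from these crossings d keeps a constant sign, and checking every integer in [-1000, 1000] confirms d ≠ 0 throughout. Hence the two sides are never equal, so the relation holds for every integer in [-1000, 1000].

(B) x = 0: LHS = 2·0 + 2 = 2; 2 ≤ 0 — FAILS

Only (B) has a counterexample.

Answer: B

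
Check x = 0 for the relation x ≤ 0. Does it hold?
x = 0: 0 ≤ 0 — holds

The relation is satisfied at x = 0.

Answer: Yes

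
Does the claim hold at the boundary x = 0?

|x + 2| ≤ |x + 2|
x = 0: LHS = |0 + 2| = |2| = 2, RHS = |0 + 2| = |2| = 2; 2 ≤ 2 — holds

The relation is satisfied at x = 0.

Answer: Yes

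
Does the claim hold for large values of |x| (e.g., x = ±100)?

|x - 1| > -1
x = 100: LHS = |100 - 1| = |99| = 99; 99 > -1 — holds
x = -100: LHS = |(-100) - 1| = |-101| = 101; 101 > -1 — holds

Answer: Yes, holds for both x = 100 and x = -100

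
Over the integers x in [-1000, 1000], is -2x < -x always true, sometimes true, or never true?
Holds at x = 1: LHS = -2·1 = -2; -2 < -1 — holds
Fails at x = 0: LHS = -2·0 = 0, RHS = -0 = 0; 0 < 0 — FAILS
It is satisfied by some integers in the range but not all.

Answer: Sometimes true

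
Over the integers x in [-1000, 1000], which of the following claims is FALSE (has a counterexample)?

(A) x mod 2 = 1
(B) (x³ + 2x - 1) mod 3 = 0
(A) x = 0: LHS = 0 mod 2 = 0; 0 = 1 — FAILS
(B) x = 0: LHS = (0³ + 2·0 - 1) mod 3 = (-1) mod 3 = 2; 2 = 0 — FAILS

Answer: Both A and B are false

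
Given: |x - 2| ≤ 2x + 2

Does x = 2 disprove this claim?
Substitute x = 2 into the relation:
x = 2: LHS = |2 - 2| = |0| = 0, RHS = 2·2 + 2 = 6; 0 ≤ 6 — holds

The claim holds here, so x = 2 is not a counterexample. (A counterexample exists elsewhere, e.g. x = -1.)

Answer: No, x = 2 is not a counterexample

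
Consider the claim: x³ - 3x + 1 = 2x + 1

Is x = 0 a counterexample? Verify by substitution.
Substitute x = 0 into the relation:
x = 0: LHS = 0³ - 3·0 + 1 = 1, RHS = 2·0 + 1 = 1; 1 = 1 — holds

The claim holds here, so x = 0 is not a counterexample. (A counterexample exists elsewhere, e.g. x = 1.)

Answer: No, x = 0 is not a counterexample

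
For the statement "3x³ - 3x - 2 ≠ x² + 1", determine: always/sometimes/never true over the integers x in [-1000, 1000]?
Track d = LHS − RHS over the integers in [-1000, 1000]. Equality would need d = 0, but d changes sign only between consecutive integers, jumping over 0:
x = 1: LHS = 3·1³ - 3·1 - 2 = -2, RHS = 1² + 1 = 2; -2 ≠ 2 — holds  (d = -4)
x = 2: LHS = 3·2³ - 3·2 - 2 = 16, RHS = 2² + 1 = 5; 16 ≠ 5 — holds  (d = 11)
Away from these crossings d keeps a constant sign, and checking every integer in [-1000, 1000] confirms d ≠ 0 throughout. Hence the two sides are never equal, so the relation holds for every integer in [-1000, 1000].

No counterexample exists.

Answer: Always true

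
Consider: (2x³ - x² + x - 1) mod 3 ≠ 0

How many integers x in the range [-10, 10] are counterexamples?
For a polynomial with integer coefficients, its value mod 3 depends only on x mod 3, so it suffices to check one representative of each residue class, x = 0, 1, 2:
x = 0: LHS = (2·0³ - 0² + 0 - 1) mod 3 = (-1) mod 3 = 2; 2 ≠ 0 — holds
x = 1: LHS = (2·1³ - 1² + 1 - 1) mod 3 = 1 mod 3 = 1; 1 ≠ 0 — holds
x = 2: LHS = (2·2³ - 2² + 2 - 1) mod 3 = 13 mod 3 = 1; 1 ≠ 0 — holds
The relation holds in every residue class, so the relation holds for every integer in [-10, 10].

No counterexample appears in that range.

Answer: 0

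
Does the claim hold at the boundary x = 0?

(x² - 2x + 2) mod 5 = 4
x = 0: LHS = (0² - 2·0 + 2) mod 5 = 2 mod 5 = 2; 2 = 4 — FAILS

The relation fails at x = 0, so x = 0 is a counterexample.

Answer: No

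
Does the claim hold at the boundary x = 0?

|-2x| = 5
x = 0: LHS = |-2·0| = |0| = 0; 0 = 5 — FAILS

The relation fails at x = 0, so x = 0 is a counterexample.

Answer: No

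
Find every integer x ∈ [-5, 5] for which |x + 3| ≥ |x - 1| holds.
Holds for: {-1, 0, 1, 2, 3, 4, 5}
Fails for: {-5, -4, -3, -2}

Answer: {-1, 0, 1, 2, 3, 4, 5}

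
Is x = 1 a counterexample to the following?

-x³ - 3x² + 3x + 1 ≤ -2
Substitute x = 1 into the relation:
x = 1: LHS = -1³ - 3·1² + 3·1 + 1 = 0; 0 ≤ -2 — FAILS

Since the claim fails at x = 1, this value is a counterexample.

Answer: Yes, x = 1 is a counterexample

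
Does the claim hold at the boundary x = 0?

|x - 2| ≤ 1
x = 0: LHS = |0 - 2| = |-2| = 2; 2 ≤ 1 — FAILS

The relation fails at x = 0, so x = 0 is a counterexample.

Answer: No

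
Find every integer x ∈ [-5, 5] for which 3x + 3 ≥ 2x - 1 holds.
Holds for: {-4, -3, -2, -1, 0, 1, 2, 3, 4, 5}
Fails for: {-5}

Answer: {-4, -3, -2, -1, 0, 1, 2, 3, 4, 5}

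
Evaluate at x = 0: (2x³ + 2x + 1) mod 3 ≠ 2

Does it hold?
x = 0: LHS = (2·0³ + 2·0 + 1) mod 3 = 1 mod 3 = 1; 1 ≠ 2 — holds

The relation is satisfied at x = 0.

Answer: Yes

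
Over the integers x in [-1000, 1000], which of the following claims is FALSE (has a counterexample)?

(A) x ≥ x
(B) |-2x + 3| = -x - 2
(A) Over all integers in [-1000, 1000], LHS − RHS is smallest at x = 0, where it equals 0:
x = 0: 0 ≥ 0 — holds
At the ends of the range:
x = -1000: -1000 ≥ -1000 — holds
x = 1000: 1000 ≥ 1000 — holds
Hence LHS − RHS is never negative, i.e. LHS ≥ RHS throughout, so the relation holds for every integer in [-1000, 1000].

(B) x = 0: LHS = |-2·0 + 3| = |3| = 3, RHS = -0 - 2 = -2; 3 = -2 — FAILS

Only (B) has a counterexample.

Answer: B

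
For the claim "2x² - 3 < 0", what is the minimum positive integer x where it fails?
Testing positive integers:
x = 1: LHS = 2·1² - 3 = -1; -1 < 0 — holds
x = 2: LHS = 2·2² - 3 = 5; 5 < 0 — FAILS  ← smallest positive counterexample

Answer: x = 2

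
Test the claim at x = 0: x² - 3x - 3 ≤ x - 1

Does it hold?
x = 0: LHS = 0² - 3·0 - 3 = -3, RHS = 0 - 1 = -1; -3 ≤ -1 — holds

The relation is satisfied at x = 0.

Answer: Yes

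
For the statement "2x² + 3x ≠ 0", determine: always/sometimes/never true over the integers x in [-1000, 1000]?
Holds at x = 1: LHS = 2·1² + 3·1 = 5; 5 ≠ 0 — holds
Fails at x = 0: LHS = 2·0² + 3·0 = 0; 0 ≠ 0 — FAILS
It is satisfied by some integers in the range but not all.

Answer: Sometimes true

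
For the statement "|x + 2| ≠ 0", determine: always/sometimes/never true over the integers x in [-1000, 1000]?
Holds at x = 0: LHS = |0 + 2| = |2| = 2; 2 ≠ 0 — holds
Fails at x = -2: LHS = |(-2) + 2| = |0| = 0; 0 ≠ 0 — FAILS
It is satisfied by some integers in the range but not all.

Answer: Sometimes true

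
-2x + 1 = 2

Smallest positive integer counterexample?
Testing positive integers:
x = 1: LHS = -2·1 + 1 = -1; -1 = 2 — FAILS  ← smallest positive counterexample

Answer: x = 1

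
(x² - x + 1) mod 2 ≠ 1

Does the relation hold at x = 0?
x = 0: LHS = (0² - 0 + 1) mod 2 = 1 mod 2 = 1; 1 ≠ 1 — FAILS

The relation fails at x = 0, so x = 0 is a counterexample.

Answer: No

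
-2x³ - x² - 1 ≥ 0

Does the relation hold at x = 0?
x = 0: LHS = -2·0³ - 0² - 1 = -1; -1 ≥ 0 — FAILS

The relation fails at x = 0, so x = 0 is a counterexample.

Answer: No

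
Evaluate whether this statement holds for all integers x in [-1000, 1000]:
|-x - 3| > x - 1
Over all integers in [-1000, 1000], LHS − RHS is smallest at x = 0, where it equals 4:
x = 0: LHS = |-0 - 3| = |-3| = 3, RHS = 0 - 1 = -1; 3 > -1 — holds
At the ends of the range:
x = -1000: LHS = |-(-1000) - 3| = |997| = 997, RHS = (-1000) - 1 = -1001; 997 > -1001 — holds
x = 1000: LHS = |-1000 - 3| = |-1003| = 1003, RHS = 1000 - 1 = 999; 1003 > 999 — holds
Hence LHS − RHS is never zero or negative, i.e. LHS > RHS throughout, so the relation holds for every integer in [-1000, 1000].

No counterexample exists.

Answer: True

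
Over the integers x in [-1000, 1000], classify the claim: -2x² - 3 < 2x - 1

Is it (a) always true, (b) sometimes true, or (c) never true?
Over all integers in [-1000, 1000], LHS − RHS is largest at x = 0, where it equals -2:
x = 0: LHS = -2·0² - 3 = -3, RHS = 2·0 - 1 = -1; -3 < -1 — holds
At the ends of the range:
x = -1000: LHS = -2·(-1000)² - 3 = -2000003, RHS = 2·(-1000) - 1 = -2001; -2000003 < -2001 — holds
x = 1000: LHS = -2·1000² - 3 = -2000003, RHS = 2·1000 - 1 = 1999; -2000003 < 1999 — holds
Hence LHS − RHS is never zero or positive, i.e. LHS < RHS throughout, so the relation holds for every integer in [-1000, 1000].

No counterexample exists.

Answer: Always true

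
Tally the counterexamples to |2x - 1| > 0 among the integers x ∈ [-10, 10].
Over all integers in [-10, 10], LHS − RHS is smallest at x = 0, where it equals 1:
x = 0: LHS = |2·0 - 1| = |-1| = 1; 1 > 0 — holds
At the ends of the range:
x = -10: LHS = |2·(-10) - 1| = |-21| = 21; 21 > 0 — holds
x = 10: LHS = |2·10 - 1| = |19| = 19; 19 > 0 — holds
Hence LHS − RHS is never zero or negative, i.e. LHS > RHS throughout, so the relation holds for every integer in [-10, 10].

No counterexample appears in that range.

Answer: 0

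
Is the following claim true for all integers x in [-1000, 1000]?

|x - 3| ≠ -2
An absolute value is never negative, so the left side is ≥ 0 for every x, while the right side is -2. Tightest case in [-1000, 1000] is x = 3:
x = 3: LHS = |3 - 3| = |0| = 0; 0 ≠ -2 — holds
Hence LHS − RHS is never 0, i.e. the two sides are never equal, so the relation holds for every integer in [-1000, 1000].

No counterexample exists.

Answer: True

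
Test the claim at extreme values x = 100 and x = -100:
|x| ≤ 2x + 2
x = 100: LHS = |100| = 100, RHS = 2·100 + 2 = 202; 100 ≤ 202 — holds
x = -100: LHS = |-100| = 100, RHS = 2·(-100) + 2 = -198; 100 ≤ -198 — FAILS

Answer: Partially: holds for x = 100, fails for x = -100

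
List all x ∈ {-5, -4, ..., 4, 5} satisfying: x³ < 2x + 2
Holds for: {-5, -4, -3, -2, -1, 0, 1}
Fails for: {2, 3, 4, 5}

Answer: {-5, -4, -3, -2, -1, 0, 1}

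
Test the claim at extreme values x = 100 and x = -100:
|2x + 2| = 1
x = 100: LHS = |2·100 + 2| = |202| = 202; 202 = 1 — FAILS
x = -100: LHS = |2·(-100) + 2| = |-198| = 198; 198 = 1 — FAILS

Answer: No, fails for both x = 100 and x = -100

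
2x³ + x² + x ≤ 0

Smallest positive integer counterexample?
Testing positive integers:
x = 1: LHS = 2·1³ + 1² + 1 = 4; 4 ≤ 0 — FAILS  ← smallest positive counterexample

Answer: x = 1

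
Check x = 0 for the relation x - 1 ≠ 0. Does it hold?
x = 0: LHS = 0 - 1 = -1; -1 ≠ 0 — holds

The relation is satisfied at x = 0.

Answer: Yes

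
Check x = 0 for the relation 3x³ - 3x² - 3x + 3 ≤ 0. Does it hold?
x = 0: LHS = 3·0³ - 3·0² - 3·0 + 3 = 3; 3 ≤ 0 — FAILS

The relation fails at x = 0, so x = 0 is a counterexample.

Answer: No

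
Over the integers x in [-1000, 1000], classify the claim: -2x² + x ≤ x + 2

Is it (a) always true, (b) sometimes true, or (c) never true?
Over all integers in [-1000, 1000], LHS − RHS is largest at x = 0, where it equals -2:
x = 0: LHS = -2·0² + 0 = 0, RHS = 0 + 2 = 2; 0 ≤ 2 — holds
At the ends of the range:
x = -1000: LHS = -2·(-1000)² + (-1000) = -2001000, RHS = (-1000) + 2 = -998; -2001000 ≤ -998 — holds
x = 1000: LHS = -2·1000² + 1000 = -1999000, RHS = 1000 + 2 = 1002; -1999000 ≤ 1002 — holds
Hence LHS − RHS is never positive, i.e. LHS ≤ RHS throughout, so the relation holds for every integer in [-1000, 1000].

No counterexample exists.

Answer: Always true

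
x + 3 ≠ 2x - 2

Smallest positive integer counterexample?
Testing positive integers:
x = 1: LHS = 1 + 3 = 4, RHS = 2·1 - 2 = 0; 4 ≠ 0 — holds
x = 2: LHS = 2 + 3 = 5, RHS = 2·2 - 2 = 2; 5 ≠ 2 — holds
x = 3: LHS = 3 + 3 = 6, RHS = 2·3 - 2 = 4; 6 ≠ 4 — holds
x = 4: LHS = 4 + 3 = 7, RHS = 2·4 - 2 = 6; 7 ≠ 6 — holds
x = 5: LHS = 5 + 3 = 8, RHS = 2·5 - 2 = 8; 8 ≠ 8 — FAILS  ← smallest positive counterexample

Answer: x = 5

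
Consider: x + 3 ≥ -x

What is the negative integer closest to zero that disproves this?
Testing negative integers from -1 downward:
x = -1: LHS = (-1) + 3 = 2, RHS = -(-1) = 1; 2 ≥ 1 — holds
x = -2: LHS = (-2) + 3 = 1, RHS = -(-2) = 2; 1 ≥ 2 — FAILS  ← closest negative counterexample to 0

Answer: x = -2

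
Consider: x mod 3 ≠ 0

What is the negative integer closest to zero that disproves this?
Testing negative integers from -1 downward:
x = -1: LHS = (-1) mod 3 = 2; 2 ≠ 0 — holds
x = -2: LHS = (-2) mod 3 = 1; 1 ≠ 0 — holds
x = -3: LHS = (-3) mod 3 = 0; 0 ≠ 0 — FAILS  ← closest negative counterexample to 0

Answer: x = -3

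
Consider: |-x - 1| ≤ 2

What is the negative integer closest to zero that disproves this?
Testing negative integers from -1 downward:
x = -1: LHS = |-(-1) - 1| = |0| = 0; 0 ≤ 2 — holds
x = -2: LHS = |-(-2) - 1| = |1| = 1; 1 ≤ 2 — holds
x = -3: LHS = |-(-3) - 1| = |2| = 2; 2 ≤ 2 — holds
x = -4: LHS = |-(-4) - 1| = |3| = 3; 3 ≤ 2 — FAILS  ← closest negative counterexample to 0

Answer: x = -4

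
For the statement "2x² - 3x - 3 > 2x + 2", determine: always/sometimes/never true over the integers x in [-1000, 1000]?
Holds at x = -1: LHS = 2·(-1)² - 3·(-1) - 3 = 2, RHS = 2·(-1) + 2 = 0; 2 > 0 — holds
Fails at x = 0: LHS = 2·0² - 3·0 - 3 = -3, RHS = 2·0 + 2 = 2; -3 > 2 — FAILS
It is satisfied by some integers in the range but not all.

Answer: Sometimes true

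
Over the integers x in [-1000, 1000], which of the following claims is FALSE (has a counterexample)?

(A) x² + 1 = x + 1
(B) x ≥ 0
(A) x = -1: LHS = (-1)² + 1 = 2, RHS = (-1) + 1 = 0; 2 = 0 — FAILS
(B) x = -1: -1 ≥ 0 — FAILS

Answer: Both A and B are false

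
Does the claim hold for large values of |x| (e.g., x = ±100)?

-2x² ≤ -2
x = 100: LHS = -2·100² = -20000; -20000 ≤ -2 — holds
x = -100: LHS = -2·(-100)² = -20000; -20000 ≤ -2 — holds

Answer: Yes, holds for both x = 100 and x = -100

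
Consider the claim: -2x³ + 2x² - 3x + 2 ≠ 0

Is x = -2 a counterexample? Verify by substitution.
Substitute x = -2 into the relation:
x = -2: LHS = -2·(-2)³ + 2·(-2)² - 3·(-2) + 2 = 32; 32 ≠ 0 — holds

The relation holds at x = -2, so it is not a counterexample.

Answer: No, x = -2 is not a counterexample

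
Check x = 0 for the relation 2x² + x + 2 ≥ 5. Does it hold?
x = 0: LHS = 2·0² + 0 + 2 = 2; 2 ≥ 5 — FAILS

The relation fails at x = 0, so x = 0 is a counterexample.

Answer: No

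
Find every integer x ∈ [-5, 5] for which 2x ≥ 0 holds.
Holds for: {0, 1, 2, 3, 4, 5}
Fails for: {-5, -4, -3, -2, -1}

Answer: {0, 1, 2, 3, 4, 5}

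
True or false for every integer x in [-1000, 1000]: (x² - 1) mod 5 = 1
The claim fails at x = 0:
x = 0: LHS = (0² - 1) mod 5 = (-1) mod 5 = 4; 4 = 1 — FAILS

Because a single integer refutes it, the statement is false.

Answer: False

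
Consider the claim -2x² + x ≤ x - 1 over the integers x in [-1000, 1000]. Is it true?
The claim fails at x = 0:
x = 0: LHS = -2·0² + 0 = 0, RHS = 0 - 1 = -1; 0 ≤ -1 — FAILS

Because a single integer refutes it, the statement is false.

Answer: False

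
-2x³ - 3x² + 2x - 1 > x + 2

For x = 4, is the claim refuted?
Substitute x = 4 into the relation:
x = 4: LHS = -2·4³ - 3·4² + 2·4 - 1 = -169, RHS = 4 + 2 = 6; -169 > 6 — FAILS

Since the claim fails at x = 4, this value is a counterexample.

Answer: Yes, x = 4 is a counterexample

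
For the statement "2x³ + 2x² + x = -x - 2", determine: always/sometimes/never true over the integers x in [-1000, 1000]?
Holds at x = -1: LHS = 2·(-1)³ + 2·(-1)² + (-1) = -1, RHS = -(-1) - 2 = -1; -1 = -1 — holds
Fails at x = 0: LHS = 2·0³ + 2·0² + 0 = 0, RHS = -0 - 2 = -2; 0 = -2 — FAILS
It is satisfied by some integers in the range but not all.

Answer: Sometimes true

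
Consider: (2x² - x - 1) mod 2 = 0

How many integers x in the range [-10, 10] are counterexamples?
Counterexamples in [-10, 10]: {-10, -8, -6, -4, -2, 0, 2, 4, 6, 8, 10}.

Counting them gives 11 values.

Answer: 11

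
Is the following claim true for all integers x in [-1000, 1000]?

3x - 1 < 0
The claim fails at x = 1:
x = 1: LHS = 3·1 - 1 = 2; 2 < 0 — FAILS

Because a single integer refutes it, the statement is false.

Answer: False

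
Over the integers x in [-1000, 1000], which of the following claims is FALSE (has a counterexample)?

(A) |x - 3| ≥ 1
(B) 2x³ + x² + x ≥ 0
(A) x = 3: LHS = |3 - 3| = |0| = 0; 0 ≥ 1 — FAILS
(B) x = -1: LHS = 2·(-1)³ + (-1)² + (-1) = -2; -2 ≥ 0 — FAILS

Answer: Both A and B are false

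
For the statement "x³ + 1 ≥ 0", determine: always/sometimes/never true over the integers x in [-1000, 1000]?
Holds at x = 0: LHS = 0³ + 1 = 1; 1 ≥ 0 — holds
Fails at x = -2: LHS = (-2)³ + 1 = -7; -7 ≥ 0 — FAILS
It is satisfied by some integers in the range but not all.

Answer: Sometimes true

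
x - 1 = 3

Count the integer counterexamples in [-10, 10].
Counterexamples in [-10, 10]: {-10, -9, -8, -7, -6, -5, -4, -3, -2, -1, 0, 1, 2, 3, 5, 6, 7, 8, 9, 10}.

Counting them gives 20 values.

Answer: 20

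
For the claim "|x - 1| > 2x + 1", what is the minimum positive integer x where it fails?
Testing positive integers:
x = 1: LHS = |1 - 1| = |0| = 0, RHS = 2·1 + 1 = 3; 0 > 3 — FAILS  ← smallest positive counterexample

Answer: x = 1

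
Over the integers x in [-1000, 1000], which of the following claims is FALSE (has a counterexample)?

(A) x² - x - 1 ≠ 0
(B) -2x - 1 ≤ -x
(A) Track d = LHS − RHS over the integers in [-1000, 1000]. Equality would need d = 0, but d changes sign only between consecutive integers, jumping over 0:
x = -1: LHS = (-1)² - (-1) - 1 = 1; 1 ≠ 0 — holds  (d = 1)
x = 0: LHS = 0² - 0 - 1 = -1; -1 ≠ 0 — holds  (d = -1)
x = 1: LHS = 1² - 1 - 1 = -1; -1 ≠ 0 — holds  (d = -1)
x = 2: LHS = 2² - 2 - 1 = 1; 1 ≠ 0 — holds  (d = 1)
Away from these crossings d keeps a constant sign, and checking every integer in [-1000, 1000] confirms d ≠ 0 throughout. Hence the two sides are never equal, so the relation holds for every integer in [-1000, 1000].

(B) x = -2: LHS = -2·(-2) - 1 = 3, RHS = -(-2) = 2; 3 ≤ 2 — FAILS

Only (B) has a counterexample.

Answer: B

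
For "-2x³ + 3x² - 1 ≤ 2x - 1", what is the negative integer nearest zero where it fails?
Testing negative integers from -1 downward:
x = -1: LHS = -2·(-1)³ + 3·(-1)² - 1 = 4, RHS = 2·(-1) - 1 = -3; 4 ≤ -3 — FAILS  ← closest negative counterexample to 0

Answer: x = -1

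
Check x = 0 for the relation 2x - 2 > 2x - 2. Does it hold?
x = 0: LHS = 2·0 - 2 = -2, RHS = 2·0 - 2 = -2; -2 > -2 — FAILS

The relation fails at x = 0, so x = 0 is a counterexample.

Answer: No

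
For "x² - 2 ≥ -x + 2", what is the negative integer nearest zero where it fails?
Testing negative integers from -1 downward:
x = -1: LHS = (-1)² - 2 = -1, RHS = -(-1) + 2 = 3; -1 ≥ 3 — FAILS  ← closest negative counterexample to 0

Answer: x = -1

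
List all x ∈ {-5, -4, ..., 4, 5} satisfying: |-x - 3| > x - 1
Over all integers in [-5, 5], LHS − RHS is smallest at x = 0, where it equals 4:
x = 0: LHS = |-0 - 3| = |-3| = 3, RHS = 0 - 1 = -1; 3 > -1 — holds
At the ends of the range:
x = -5: LHS = |-(-5) - 3| = |2| = 2, RHS = (-5) - 1 = -6; 2 > -6 — holds
x = 5: LHS = |-5 - 3| = |-8| = 8, RHS = 5 - 1 = 4; 8 > 4 — holds
Hence LHS − RHS is never zero or negative, i.e. LHS > RHS throughout, so the relation holds for every integer in [-5, 5].

Answer: All integers in [-5, 5]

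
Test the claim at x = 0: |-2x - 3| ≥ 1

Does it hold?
x = 0: LHS = |-2·0 - 3| = |-3| = 3; 3 ≥ 1 — holds

The relation is satisfied at x = 0.

Answer: Yes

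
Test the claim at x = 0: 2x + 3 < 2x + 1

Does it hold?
x = 0: LHS = 2·0 + 3 = 3, RHS = 2·0 + 1 = 1; 3 < 1 — FAILS

The relation fails at x = 0, so x = 0 is a counterexample.

Answer: No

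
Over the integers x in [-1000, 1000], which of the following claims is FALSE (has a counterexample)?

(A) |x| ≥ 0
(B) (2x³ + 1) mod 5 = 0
(A) An absolute value is never negative, so the left side is ≥ 0 for every x, while the right side is 0. Tightest case in [-1000, 1000] is x = 0:
x = 0: LHS = |0| = 0; 0 ≥ 0 — holds
Hence LHS − RHS is never negative, i.e. LHS ≥ RHS throughout, so the relation holds for every integer in [-1000, 1000].

(B) x = 0: LHS = (2·0³ + 1) mod 5 = 1 mod 5 = 1; 1 = 0 — FAILS

Only (B) has a counterexample.

Answer: B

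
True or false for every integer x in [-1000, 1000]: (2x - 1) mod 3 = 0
The claim fails at x = 0:
x = 0: LHS = (2·0 - 1) mod 3 = (-1) mod 3 = 2; 2 = 0 — FAILS

Because a single integer refutes it, the statement is false.

Answer: False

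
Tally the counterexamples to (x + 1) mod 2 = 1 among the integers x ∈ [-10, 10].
Counterexamples in [-10, 10]: {-9, -7, -5, -3, -1, 1, 3, 5, 7, 9}.

Counting them gives 10 values.

Answer: 10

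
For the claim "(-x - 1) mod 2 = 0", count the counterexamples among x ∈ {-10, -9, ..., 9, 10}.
Counterexamples in [-10, 10]: {-10, -8, -6, -4, -2, 0, 2, 4, 6, 8, 10}.

Counting them gives 11 values.

Answer: 11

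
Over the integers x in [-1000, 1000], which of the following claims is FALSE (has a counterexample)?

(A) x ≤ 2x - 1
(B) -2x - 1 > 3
(A) x = 0: RHS = 2·0 - 1 = -1; 0 ≤ -1 — FAILS
(B) x = 0: LHS = -2·0 - 1 = -1; -1 > 3 — FAILS

Answer: Both A and B are false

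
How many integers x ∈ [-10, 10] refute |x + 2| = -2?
Counterexamples in [-10, 10]: {-10, -9, -8, -7, -6, -5, -4, -3, -2, -1, 0, 1, 2, 3, 4, 5, 6, 7, 8, 9, 10}.

Counting them gives 21 values.

Answer: 21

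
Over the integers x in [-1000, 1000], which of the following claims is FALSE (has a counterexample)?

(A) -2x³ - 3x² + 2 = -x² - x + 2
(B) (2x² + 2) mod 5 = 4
(A) x = 1: LHS = -2·1³ - 3·1² + 2 = -3, RHS = -1² - 1 + 2 = 0; -3 = 0 — FAILS
(B) x = 0: LHS = (2·0² + 2) mod 5 = 2 mod 5 = 2; 2 = 4 — FAILS

Answer: Both A and B are false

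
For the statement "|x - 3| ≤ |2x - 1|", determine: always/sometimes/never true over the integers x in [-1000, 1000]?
Holds at x = 2: LHS = |2 - 3| = |-1| = 1, RHS = |2·2 - 1| = |3| = 3; 1 ≤ 3 — holds
Fails at x = 0: LHS = |0 - 3| = |-3| = 3, RHS = |2·0 - 1| = |-1| = 1; 3 ≤ 1 — FAILS
It is satisfied by some integers in the range but not all.

Answer: Sometimes true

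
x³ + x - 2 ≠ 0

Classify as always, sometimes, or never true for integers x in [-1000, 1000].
Holds at x = 0: LHS = 0³ + 0 - 2 = -2; -2 ≠ 0 — holds
Fails at x = 1: LHS = 1³ + 1 - 2 = 0; 0 ≠ 0 — FAILS
It is satisfied by some integers in the range but not all.

Answer: Sometimes true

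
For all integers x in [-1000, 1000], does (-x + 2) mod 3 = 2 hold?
The claim fails at x = 1:
x = 1: LHS = (-1 + 2) mod 3 = 1 mod 3 = 1; 1 = 2 — FAILS

Because a single integer refutes it, the statement is false.

Answer: False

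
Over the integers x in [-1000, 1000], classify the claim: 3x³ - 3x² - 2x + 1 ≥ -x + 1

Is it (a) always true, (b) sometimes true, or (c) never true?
Holds at x = 0: LHS = 3·0³ - 3·0² - 2·0 + 1 = 1, RHS = -0 + 1 = 1; 1 ≥ 1 — holds
Fails at x = 1: LHS = 3·1³ - 3·1² - 2·1 + 1 = -1, RHS = -1 + 1 = 0; -1 ≥ 0 — FAILS
It is satisfied by some integers in the range but not all.

Answer: Sometimes true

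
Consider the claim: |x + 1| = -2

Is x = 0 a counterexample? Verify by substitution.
Substitute x = 0 into the relation:
x = 0: LHS = |0 + 1| = |1| = 1; 1 = -2 — FAILS

Since the claim fails at x = 0, this value is a counterexample.

Answer: Yes, x = 0 is a counterexample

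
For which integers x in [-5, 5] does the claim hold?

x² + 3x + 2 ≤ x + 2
Holds for: {-2, -1, 0}
Fails for: {-5, -4, -3, 1, 2, 3, 4, 5}

Answer: {-2, -1, 0}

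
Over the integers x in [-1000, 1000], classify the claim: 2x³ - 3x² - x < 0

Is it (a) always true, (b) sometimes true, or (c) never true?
Holds at x = 1: LHS = 2·1³ - 3·1² - 1 = -2; -2 < 0 — holds
Fails at x = 0: LHS = 2·0³ - 3·0² - 0 = 0; 0 < 0 — FAILS
It is satisfied by some integers in the range but not all.

Answer: Sometimes true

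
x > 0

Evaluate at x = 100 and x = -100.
x = 100: 100 > 0 — holds
x = -100: -100 > 0 — FAILS

Answer: Partially: holds for x = 100, fails for x = -100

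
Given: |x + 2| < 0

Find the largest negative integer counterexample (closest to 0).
Testing negative integers from -1 downward:
x = -1: LHS = |(-1) + 2| = |1| = 1; 1 < 0 — FAILS  ← closest negative counterexample to 0

Answer: x = -1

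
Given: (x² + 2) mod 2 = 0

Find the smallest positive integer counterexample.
Testing positive integers:
x = 1: LHS = (1² + 2) mod 2 = 3 mod 2 = 1; 1 = 0 — FAILS  ← smallest positive counterexample

Answer: x = 1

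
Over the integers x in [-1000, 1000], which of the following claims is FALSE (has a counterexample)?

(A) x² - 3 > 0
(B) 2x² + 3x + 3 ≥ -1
(A) x = 0: LHS = 0² - 3 = -3; -3 > 0 — FAILS

(B) Over all integers in [-1000, 1000], LHS − RHS is smallest at x = -1, where it equals 3:
x = -1: LHS = 2·(-1)² + 3·(-1) + 3 = 2; 2 ≥ -1 — holds
At the ends of the range:
x = -1000: LHS = 2·(-1000)² + 3·(-1000) + 3 = 1997003; 1997003 ≥ -1 — holds
x = 1000: LHS = 2·1000² + 3·1000 + 3 = 2003003; 2003003 ≥ -1 — holds
Hence LHS − RHS is never negative, i.e. LHS ≥ RHS throughout, so the relation holds for every integer in [-1000, 1000].

Only (A) has a counterexample.

Answer: A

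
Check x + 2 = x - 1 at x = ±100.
x = 100: LHS = 100 + 2 = 102, RHS = 100 - 1 = 99; 102 = 99 — FAILS
x = -100: LHS = (-100) + 2 = -98, RHS = (-100) - 1 = -101; -98 = -101 — FAILS

Answer: No, fails for both x = 100 and x = -100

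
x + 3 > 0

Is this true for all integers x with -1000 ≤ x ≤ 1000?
The claim fails at x = -3:
x = -3: LHS = (-3) + 3 = 0; 0 > 0 — FAILS

Because a single integer refutes it, the statement is false.

Answer: False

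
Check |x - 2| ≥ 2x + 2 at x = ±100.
x = 100: LHS = |100 - 2| = |98| = 98, RHS = 2·100 + 2 = 202; 98 ≥ 202 — FAILS
x = -100: LHS = |(-100) - 2| = |-102| = 102, RHS = 2·(-100) + 2 = -198; 102 ≥ -198 — holds

Answer: Partially: fails for x = 100, holds for x = -100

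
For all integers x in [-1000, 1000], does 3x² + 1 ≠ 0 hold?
Over all integers in [-1000, 1000], LHS − RHS is always positive; it is smallest at x = 0, where it equals 1:
x = 0: LHS = 3·0² + 1 = 1; 1 ≠ 0 — holds
At the ends of the range:
x = -1000: LHS = 3·(-1000)² + 1 = 3000001; 3000001 ≠ 0 — holds
x = 1000: LHS = 3·1000² + 1 = 3000001; 3000001 ≠ 0 — holds
Hence LHS − RHS is never 0, i.e. the two sides are never equal, so the relation holds for every integer in [-1000, 1000].

No counterexample exists.

Answer: True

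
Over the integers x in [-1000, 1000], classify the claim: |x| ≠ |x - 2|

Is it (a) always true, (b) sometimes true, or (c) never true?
Holds at x = 0: LHS = |0| = 0, RHS = |0 - 2| = |-2| = 2; 0 ≠ 2 — holds
Fails at x = 1: LHS = |1| = 1, RHS = |1 - 2| = |-1| = 1; 1 ≠ 1 — FAILS
It is satisfied by some integers in the range but not all.

Answer: Sometimes true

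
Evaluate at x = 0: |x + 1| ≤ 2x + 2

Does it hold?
x = 0: LHS = |0 + 1| = |1| = 1, RHS = 2·0 + 2 = 2; 1 ≤ 2 — holds

The relation is satisfied at x = 0.

Answer: Yes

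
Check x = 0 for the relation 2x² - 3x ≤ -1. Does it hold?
x = 0: LHS = 2·0² - 3·0 = 0; 0 ≤ -1 — FAILS

The relation fails at x = 0, so x = 0 is a counterexample.

Answer: No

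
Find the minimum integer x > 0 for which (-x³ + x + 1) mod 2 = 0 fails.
Testing positive integers:
x = 1: LHS = (-1³ + 1 + 1) mod 2 = 1 mod 2 = 1; 1 = 0 — FAILS  ← smallest positive counterexample

Answer: x = 1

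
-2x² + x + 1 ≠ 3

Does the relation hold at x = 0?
x = 0: LHS = -2·0² + 0 + 1 = 1; 1 ≠ 3 — holds

The relation is satisfied at x = 0.

Answer: Yes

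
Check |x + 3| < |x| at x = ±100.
x = 100: LHS = |100 + 3| = |103| = 103, RHS = |100| = 100; 103 < 100 — FAILS
x = -100: LHS = |(-100) + 3| = |-97| = 97, RHS = |-100| = 100; 97 < 100 — holds

Answer: Partially: fails for x = 100, holds for x = -100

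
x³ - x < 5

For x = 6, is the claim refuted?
Substitute x = 6 into the relation:
x = 6: LHS = 6³ - 6 = 210; 210 < 5 — FAILS

Since the claim fails at x = 6, this value is a counterexample.

Answer: Yes, x = 6 is a counterexample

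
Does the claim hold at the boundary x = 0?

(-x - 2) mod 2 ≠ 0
x = 0: LHS = (-0 - 2) mod 2 = (-2) mod 2 = 0; 0 ≠ 0 — FAILS

The relation fails at x = 0, so x = 0 is a counterexample.

Answer: No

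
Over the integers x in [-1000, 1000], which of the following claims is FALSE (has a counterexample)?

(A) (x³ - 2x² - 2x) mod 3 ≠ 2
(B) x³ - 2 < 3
(A) x = -1: LHS = ((-1)³ - 2·(-1)² - 2·(-1)) mod 3 = (-1) mod 3 = 2; 2 ≠ 2 — FAILS
(B) x = 2: LHS = 2³ - 2 = 6; 6 < 3 — FAILS

Answer: Both A and B are false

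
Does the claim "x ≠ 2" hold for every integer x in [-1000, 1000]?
The claim fails at x = 2:
x = 2: 2 ≠ 2 — FAILS

Because a single integer refutes it, the statement is false.

Answer: False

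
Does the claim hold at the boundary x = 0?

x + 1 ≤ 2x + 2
x = 0: LHS = 0 + 1 = 1, RHS = 2·0 + 2 = 2; 1 ≤ 2 — holds

The relation is satisfied at x = 0.

Answer: Yes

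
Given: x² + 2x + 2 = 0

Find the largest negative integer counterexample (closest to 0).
Testing negative integers from -1 downward:
x = -1: LHS = (-1)² + 2·(-1) + 2 = 1; 1 = 0 — FAILS  ← closest negative counterexample to 0

Answer: x = -1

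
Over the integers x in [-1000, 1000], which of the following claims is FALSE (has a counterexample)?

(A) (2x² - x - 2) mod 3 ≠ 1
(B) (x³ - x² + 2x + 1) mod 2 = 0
(A) x = 0: LHS = (2·0² - 0 - 2) mod 3 = (-2) mod 3 = 1; 1 ≠ 1 — FAILS
(B) x = 0: LHS = (0³ - 0² + 2·0 + 1) mod 2 = 1 mod 2 = 1; 1 = 0 — FAILS

Answer: Both A and B are false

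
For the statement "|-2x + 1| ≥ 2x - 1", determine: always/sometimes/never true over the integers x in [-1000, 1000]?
Over all integers in [-1000, 1000], LHS − RHS is smallest at x = 1, where it equals 0:
x = 1: LHS = |-2·1 + 1| = |-1| = 1, RHS = 2·1 - 1 = 1; 1 ≥ 1 — holds
At the ends of the range:
x = -1000: LHS = |-2·(-1000) + 1| = |2001| = 2001, RHS = 2·(-1000) - 1 = -2001; 2001 ≥ -2001 — holds
x = 1000: LHS = |-2·1000 + 1| = |-1999| = 1999, RHS = 2·1000 - 1 = 1999; 1999 ≥ 1999 — holds
Hence LHS − RHS is never negative, i.e. LHS ≥ RHS throughout, so the relation holds for every integer in [-1000, 1000].

No counterexample exists.

Answer: Always true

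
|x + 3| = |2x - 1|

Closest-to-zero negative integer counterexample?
Testing negative integers from -1 downward:
x = -1: LHS = |(-1) + 3| = |2| = 2, RHS = |2·(-1) - 1| = |-3| = 3; 2 = 3 — FAILS  ← closest negative counterexample to 0

Answer: x = -1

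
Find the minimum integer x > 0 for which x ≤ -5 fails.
Testing positive integers:
x = 1: 1 ≤ -5 — FAILS  ← smallest positive counterexample

Answer: x = 1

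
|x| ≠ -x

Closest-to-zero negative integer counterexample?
Testing negative integers from -1 downward:
x = -1: LHS = |-1| = 1, RHS = -(-1) = 1; 1 ≠ 1 — FAILS  ← closest negative counterexample to 0

Answer: x = -1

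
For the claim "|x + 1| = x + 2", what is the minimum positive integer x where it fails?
Testing positive integers:
x = 1: LHS = |1 + 1| = |2| = 2, RHS = 1 + 2 = 3; 2 = 3 — FAILS  ← smallest positive counterexample

Answer: x = 1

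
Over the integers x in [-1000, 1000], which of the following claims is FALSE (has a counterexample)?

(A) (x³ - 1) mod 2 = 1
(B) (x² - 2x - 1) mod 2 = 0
(A) x = 1: LHS = (1³ - 1) mod 2 = 0 mod 2 = 0; 0 = 1 — FAILS
(B) x = 0: LHS = (0² - 2·0 - 1) mod 2 = (-1) mod 2 = 1; 1 = 0 — FAILS

Answer: Both A and B are false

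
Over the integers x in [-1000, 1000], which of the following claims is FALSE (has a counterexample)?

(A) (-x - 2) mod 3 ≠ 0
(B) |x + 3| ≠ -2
(A) x = 1: LHS = (-1 - 2) mod 3 = (-3) mod 3 = 0; 0 ≠ 0 — FAILS

(B) An absolute value is never negative, so the left side is ≥ 0 for every x, while the right side is -2. Tightest case in [-1000, 1000] is x = -3:
x = -3: LHS = |(-3) + 3| = |0| = 0; 0 ≠ -2 — holds
Hence LHS − RHS is never 0, i.e. the two sides are never equal, so the relation holds for every integer in [-1000, 1000].

Only (A) has a counterexample.

Answer: A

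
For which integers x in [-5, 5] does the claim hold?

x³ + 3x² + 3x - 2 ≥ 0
Holds for: {1, 2, 3, 4, 5}
Fails for: {-5, -4, -3, -2, -1, 0}

Answer: {1, 2, 3, 4, 5}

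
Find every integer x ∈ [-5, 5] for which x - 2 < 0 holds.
Holds for: {-5, -4, -3, -2, -1, 0, 1}
Fails for: {2, 3, 4, 5}

Answer: {-5, -4, -3, -2, -1, 0, 1}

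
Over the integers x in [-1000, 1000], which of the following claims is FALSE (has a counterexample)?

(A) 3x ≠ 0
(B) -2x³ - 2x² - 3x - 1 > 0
(A) x = 0: LHS = 3·0 = 0; 0 ≠ 0 — FAILS
(B) x = 0: LHS = -2·0³ - 2·0² - 3·0 - 1 = -1; -1 > 0 — FAILS

Answer: Both A and B are false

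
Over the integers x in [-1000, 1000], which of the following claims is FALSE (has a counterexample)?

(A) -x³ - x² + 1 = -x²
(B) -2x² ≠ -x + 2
(A) x = 0: LHS = -0³ - 0² + 1 = 1, RHS = -0² = 0; 1 = 0 — FAILS

(B) Over all integers in [-1000, 1000], LHS − RHS is always negative; it is closest to 0 at x = 0, where it equals -2:
x = 0: LHS = -2·0² = 0, RHS = -0 + 2 = 2; 0 ≠ 2 — holds
At the ends of the range:
x = -1000: LHS = -2·(-1000)² = -2000000, RHS = -(-1000) + 2 = 1002; -2000000 ≠ 1002 — holds
x = 1000: LHS = -2·1000² = -2000000, RHS = -1000 + 2 = -998; -2000000 ≠ -998 — holds
Hence LHS − RHS is never 0, i.e. the two sides are never equal, so the relation holds for every integer in [-1000, 1000].

Only (A) has a counterexample.

Answer: A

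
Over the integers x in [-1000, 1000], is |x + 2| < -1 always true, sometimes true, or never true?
An absolute value is never negative, so the left side is ≥ 0 for every x, while the right side is -1. Tightest case in [-1000, 1000] is x = -2:
x = -2: LHS = |(-2) + 2| = |0| = 0; 0 < -1 — FAILS
Hence LHS − RHS is never negative, i.e. LHS ≥ RHS throughout, so the claimed relation (<) fails for every integer in [-1000, 1000].

No integer in the range satisfies it.

Answer: Never true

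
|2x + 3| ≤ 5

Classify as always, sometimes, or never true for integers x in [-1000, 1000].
Holds at x = 0: LHS = |2·0 + 3| = |3| = 3; 3 ≤ 5 — holds
Fails at x = 2: LHS = |2·2 + 3| = |7| = 7; 7 ≤ 5 — FAILS
It is satisfied by some integers in the range but not all.

Answer: Sometimes true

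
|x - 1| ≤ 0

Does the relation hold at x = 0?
x = 0: LHS = |0 - 1| = |-1| = 1; 1 ≤ 0 — FAILS

The relation fails at x = 0, so x = 0 is a counterexample.

Answer: No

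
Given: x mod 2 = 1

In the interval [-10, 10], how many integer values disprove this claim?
Counterexamples in [-10, 10]: {-10, -8, -6, -4, -2, 0, 2, 4, 6, 8, 10}.

Counting them gives 11 values.

Answer: 11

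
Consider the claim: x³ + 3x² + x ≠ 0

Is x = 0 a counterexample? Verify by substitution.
Substitute x = 0 into the relation:
x = 0: LHS = 0³ + 3·0² + 0 = 0; 0 ≠ 0 — FAILS

Since the claim fails at x = 0, this value is a counterexample.

Answer: Yes, x = 0 is a counterexample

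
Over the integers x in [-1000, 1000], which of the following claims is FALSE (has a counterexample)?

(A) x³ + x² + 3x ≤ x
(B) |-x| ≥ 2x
(A) x = 1: LHS = 1³ + 1² + 3·1 = 5; 5 ≤ 1 — FAILS
(B) x = 1: LHS = |-1| = 1, RHS = 2·1 = 2; 1 ≥ 2 — FAILS

Answer: Both A and B are false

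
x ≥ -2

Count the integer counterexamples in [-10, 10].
Counterexamples in [-10, 10]: {-10, -9, -8, -7, -6, -5, -4, -3}.

Counting them gives 8 values.

Answer: 8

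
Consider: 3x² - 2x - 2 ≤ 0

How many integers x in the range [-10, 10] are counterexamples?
Counterexamples in [-10, 10]: {-10, -9, -8, -7, -6, -5, -4, -3, -2, -1, 2, 3, 4, 5, 6, 7, 8, 9, 10}.

Counting them gives 19 values.

Answer: 19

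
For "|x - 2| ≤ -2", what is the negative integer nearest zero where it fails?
Testing negative integers from -1 downward:
x = -1: LHS = |(-1) - 2| = |-3| = 3; 3 ≤ -2 — FAILS  ← closest negative counterexample to 0

Answer: x = -1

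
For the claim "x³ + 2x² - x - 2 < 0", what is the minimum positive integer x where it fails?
Testing positive integers:
x = 1: LHS = 1³ + 2·1² - 1 - 2 = 0; 0 < 0 — FAILS  ← smallest positive counterexample

Answer: x = 1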